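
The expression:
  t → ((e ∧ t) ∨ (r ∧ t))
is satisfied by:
  {r: True, e: True, t: False}
  {r: True, e: False, t: False}
  {e: True, r: False, t: False}
  {r: False, e: False, t: False}
  {r: True, t: True, e: True}
  {r: True, t: True, e: False}
  {t: True, e: True, r: False}


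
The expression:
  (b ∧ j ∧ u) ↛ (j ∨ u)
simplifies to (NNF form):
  False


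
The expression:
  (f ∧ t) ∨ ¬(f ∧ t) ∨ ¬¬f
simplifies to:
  True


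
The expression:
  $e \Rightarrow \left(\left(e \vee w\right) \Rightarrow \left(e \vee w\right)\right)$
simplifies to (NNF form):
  $\text{True}$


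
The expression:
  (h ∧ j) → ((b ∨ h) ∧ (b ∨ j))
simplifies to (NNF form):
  True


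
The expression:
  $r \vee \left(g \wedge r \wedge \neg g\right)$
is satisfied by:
  {r: True}


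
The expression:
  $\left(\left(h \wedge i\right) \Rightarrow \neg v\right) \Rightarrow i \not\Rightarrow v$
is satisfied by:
  {h: True, i: True, v: False}
  {i: True, v: False, h: False}
  {h: True, v: True, i: True}


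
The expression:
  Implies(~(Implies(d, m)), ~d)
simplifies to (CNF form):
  m | ~d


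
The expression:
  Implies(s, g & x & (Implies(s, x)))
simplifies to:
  ~s | (g & x)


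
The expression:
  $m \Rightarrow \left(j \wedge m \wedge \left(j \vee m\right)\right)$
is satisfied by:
  {j: True, m: False}
  {m: False, j: False}
  {m: True, j: True}


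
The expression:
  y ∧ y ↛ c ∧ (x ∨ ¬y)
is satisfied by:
  {x: True, y: True, c: False}


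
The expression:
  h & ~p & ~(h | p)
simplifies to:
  False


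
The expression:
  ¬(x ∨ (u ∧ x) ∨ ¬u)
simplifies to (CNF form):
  u ∧ ¬x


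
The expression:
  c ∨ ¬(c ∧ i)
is always true.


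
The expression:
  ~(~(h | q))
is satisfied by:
  {q: True, h: True}
  {q: True, h: False}
  {h: True, q: False}


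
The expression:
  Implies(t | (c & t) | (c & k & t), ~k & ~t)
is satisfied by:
  {t: False}


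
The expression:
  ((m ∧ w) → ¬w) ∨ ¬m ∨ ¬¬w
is always true.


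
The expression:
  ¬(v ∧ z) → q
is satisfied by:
  {q: True, v: True, z: True}
  {q: True, v: True, z: False}
  {q: True, z: True, v: False}
  {q: True, z: False, v: False}
  {v: True, z: True, q: False}


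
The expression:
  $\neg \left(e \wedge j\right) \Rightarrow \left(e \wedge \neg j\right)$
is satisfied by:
  {e: True}


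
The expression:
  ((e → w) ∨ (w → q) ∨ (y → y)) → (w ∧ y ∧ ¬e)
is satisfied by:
  {w: True, y: True, e: False}


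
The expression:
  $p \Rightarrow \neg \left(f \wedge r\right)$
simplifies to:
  $\neg f \vee \neg p \vee \neg r$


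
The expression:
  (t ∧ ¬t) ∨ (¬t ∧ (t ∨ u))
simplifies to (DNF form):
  u ∧ ¬t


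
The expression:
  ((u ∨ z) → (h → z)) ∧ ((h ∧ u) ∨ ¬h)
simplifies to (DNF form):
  (u ∧ z) ∨ ¬h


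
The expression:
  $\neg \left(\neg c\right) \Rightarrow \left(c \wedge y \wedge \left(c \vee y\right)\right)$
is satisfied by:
  {y: True, c: False}
  {c: False, y: False}
  {c: True, y: True}


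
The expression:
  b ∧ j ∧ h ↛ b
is never true.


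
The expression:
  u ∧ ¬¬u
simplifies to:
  u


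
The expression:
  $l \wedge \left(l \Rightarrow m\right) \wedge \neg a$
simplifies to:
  $l \wedge m \wedge \neg a$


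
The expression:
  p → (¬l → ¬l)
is always true.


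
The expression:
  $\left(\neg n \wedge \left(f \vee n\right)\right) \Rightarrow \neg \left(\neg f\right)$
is always true.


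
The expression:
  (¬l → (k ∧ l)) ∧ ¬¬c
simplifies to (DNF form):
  c ∧ l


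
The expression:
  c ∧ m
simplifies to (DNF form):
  c ∧ m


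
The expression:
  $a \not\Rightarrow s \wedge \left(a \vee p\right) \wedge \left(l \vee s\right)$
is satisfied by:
  {a: True, l: True, s: False}


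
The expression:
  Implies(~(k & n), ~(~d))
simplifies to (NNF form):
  d | (k & n)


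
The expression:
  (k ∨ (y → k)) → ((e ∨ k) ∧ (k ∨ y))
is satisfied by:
  {y: True, k: True}
  {y: True, k: False}
  {k: True, y: False}


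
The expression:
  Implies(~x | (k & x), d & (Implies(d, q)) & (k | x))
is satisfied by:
  {d: True, q: True, x: True, k: False}
  {d: True, x: True, q: False, k: False}
  {q: True, x: True, d: False, k: False}
  {x: True, d: False, q: False, k: False}
  {k: True, d: True, q: True, x: True}
  {k: True, d: True, q: True, x: False}


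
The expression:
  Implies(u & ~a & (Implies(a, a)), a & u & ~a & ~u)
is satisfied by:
  {a: True, u: False}
  {u: False, a: False}
  {u: True, a: True}


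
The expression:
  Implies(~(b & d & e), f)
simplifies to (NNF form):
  f | (b & d & e)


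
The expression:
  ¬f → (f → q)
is always true.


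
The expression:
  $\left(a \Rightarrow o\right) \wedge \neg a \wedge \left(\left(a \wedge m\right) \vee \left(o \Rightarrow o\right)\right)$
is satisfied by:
  {a: False}


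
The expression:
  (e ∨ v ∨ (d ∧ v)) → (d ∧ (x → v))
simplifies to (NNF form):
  (d ∧ v) ∨ (d ∧ ¬x) ∨ (¬e ∧ ¬v)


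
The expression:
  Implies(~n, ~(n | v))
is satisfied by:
  {n: True, v: False}
  {v: False, n: False}
  {v: True, n: True}


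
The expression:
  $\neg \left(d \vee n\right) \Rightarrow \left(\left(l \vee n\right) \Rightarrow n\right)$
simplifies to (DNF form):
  $d \vee n \vee \neg l$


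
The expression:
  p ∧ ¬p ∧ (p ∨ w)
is never true.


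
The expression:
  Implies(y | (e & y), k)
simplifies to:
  k | ~y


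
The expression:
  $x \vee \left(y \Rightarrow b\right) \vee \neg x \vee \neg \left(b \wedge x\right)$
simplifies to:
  $\text{True}$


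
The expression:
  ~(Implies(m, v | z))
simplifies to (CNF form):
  m & ~v & ~z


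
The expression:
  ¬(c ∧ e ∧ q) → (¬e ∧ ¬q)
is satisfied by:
  {c: True, q: False, e: False}
  {c: False, q: False, e: False}
  {q: True, e: True, c: True}


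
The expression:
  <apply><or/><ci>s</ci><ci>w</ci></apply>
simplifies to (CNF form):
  <apply><or/><ci>s</ci><ci>w</ci></apply>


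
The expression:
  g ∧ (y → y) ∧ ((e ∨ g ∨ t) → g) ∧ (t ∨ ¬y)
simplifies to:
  g ∧ (t ∨ ¬y)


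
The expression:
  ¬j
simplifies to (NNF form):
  ¬j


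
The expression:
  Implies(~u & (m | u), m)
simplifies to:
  True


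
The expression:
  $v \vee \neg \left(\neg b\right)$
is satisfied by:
  {b: True, v: True}
  {b: True, v: False}
  {v: True, b: False}


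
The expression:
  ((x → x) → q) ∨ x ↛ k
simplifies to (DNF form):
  q ∨ (x ∧ ¬k)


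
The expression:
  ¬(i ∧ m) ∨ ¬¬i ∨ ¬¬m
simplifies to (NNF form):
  True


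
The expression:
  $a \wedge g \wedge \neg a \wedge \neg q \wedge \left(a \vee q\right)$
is never true.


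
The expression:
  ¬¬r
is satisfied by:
  {r: True}


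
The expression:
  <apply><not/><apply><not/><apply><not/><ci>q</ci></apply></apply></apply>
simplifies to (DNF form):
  <apply><not/><ci>q</ci></apply>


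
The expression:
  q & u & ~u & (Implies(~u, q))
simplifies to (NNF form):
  False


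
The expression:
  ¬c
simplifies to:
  ¬c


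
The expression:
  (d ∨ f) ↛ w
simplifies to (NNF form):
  ¬w ∧ (d ∨ f)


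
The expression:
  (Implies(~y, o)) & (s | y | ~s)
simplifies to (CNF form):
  o | y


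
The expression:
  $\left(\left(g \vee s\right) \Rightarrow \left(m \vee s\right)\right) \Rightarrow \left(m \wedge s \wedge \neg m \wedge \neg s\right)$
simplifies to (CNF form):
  $g \wedge \neg m \wedge \neg s$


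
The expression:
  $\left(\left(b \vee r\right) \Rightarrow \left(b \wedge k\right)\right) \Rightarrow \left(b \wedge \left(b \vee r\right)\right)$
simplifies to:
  $b \vee r$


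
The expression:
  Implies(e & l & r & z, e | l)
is always true.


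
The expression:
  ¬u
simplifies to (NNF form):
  ¬u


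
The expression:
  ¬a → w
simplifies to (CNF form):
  a ∨ w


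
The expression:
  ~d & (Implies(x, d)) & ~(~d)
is never true.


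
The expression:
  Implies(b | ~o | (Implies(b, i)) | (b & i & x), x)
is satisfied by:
  {x: True}


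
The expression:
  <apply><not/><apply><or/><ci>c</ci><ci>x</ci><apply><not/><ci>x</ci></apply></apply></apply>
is never true.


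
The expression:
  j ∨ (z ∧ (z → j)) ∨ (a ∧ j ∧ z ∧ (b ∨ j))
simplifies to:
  j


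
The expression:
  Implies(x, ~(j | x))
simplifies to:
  ~x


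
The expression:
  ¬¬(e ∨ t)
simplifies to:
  e ∨ t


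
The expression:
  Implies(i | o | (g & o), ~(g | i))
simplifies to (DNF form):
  (~g & ~i) | (~i & ~o)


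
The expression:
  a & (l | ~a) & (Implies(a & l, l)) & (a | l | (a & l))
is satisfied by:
  {a: True, l: True}


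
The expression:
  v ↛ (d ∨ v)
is never true.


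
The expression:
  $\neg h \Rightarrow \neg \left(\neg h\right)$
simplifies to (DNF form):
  $h$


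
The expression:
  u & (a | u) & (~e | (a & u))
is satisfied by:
  {a: True, u: True, e: False}
  {u: True, e: False, a: False}
  {a: True, e: True, u: True}


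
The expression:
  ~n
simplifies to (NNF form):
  ~n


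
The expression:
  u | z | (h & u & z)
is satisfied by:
  {z: True, u: True}
  {z: True, u: False}
  {u: True, z: False}


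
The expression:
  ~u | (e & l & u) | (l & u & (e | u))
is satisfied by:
  {l: True, u: False}
  {u: False, l: False}
  {u: True, l: True}


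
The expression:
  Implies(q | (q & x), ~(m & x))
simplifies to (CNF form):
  ~m | ~q | ~x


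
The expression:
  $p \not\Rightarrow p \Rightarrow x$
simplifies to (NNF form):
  $\text{True}$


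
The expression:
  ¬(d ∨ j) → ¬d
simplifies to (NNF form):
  True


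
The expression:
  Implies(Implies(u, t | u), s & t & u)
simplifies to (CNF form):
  s & t & u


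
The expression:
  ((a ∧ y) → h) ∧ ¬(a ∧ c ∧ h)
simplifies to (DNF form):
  (h ∧ ¬c) ∨ (¬h ∧ ¬y) ∨ ¬a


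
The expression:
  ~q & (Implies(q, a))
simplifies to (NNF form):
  ~q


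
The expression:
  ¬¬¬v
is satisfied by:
  {v: False}


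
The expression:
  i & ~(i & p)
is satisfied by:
  {i: True, p: False}


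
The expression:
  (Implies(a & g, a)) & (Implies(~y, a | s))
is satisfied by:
  {a: True, y: True, s: True}
  {a: True, y: True, s: False}
  {a: True, s: True, y: False}
  {a: True, s: False, y: False}
  {y: True, s: True, a: False}
  {y: True, s: False, a: False}
  {s: True, y: False, a: False}


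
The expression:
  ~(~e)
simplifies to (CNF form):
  e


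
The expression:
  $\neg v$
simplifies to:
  $\neg v$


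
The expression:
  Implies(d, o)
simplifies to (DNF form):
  o | ~d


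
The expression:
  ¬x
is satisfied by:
  {x: False}


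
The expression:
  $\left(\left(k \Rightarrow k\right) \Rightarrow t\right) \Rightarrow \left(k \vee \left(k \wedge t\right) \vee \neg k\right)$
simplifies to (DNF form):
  $\text{True}$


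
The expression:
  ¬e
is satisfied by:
  {e: False}


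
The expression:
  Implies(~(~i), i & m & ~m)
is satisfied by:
  {i: False}


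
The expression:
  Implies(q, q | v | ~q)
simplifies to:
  True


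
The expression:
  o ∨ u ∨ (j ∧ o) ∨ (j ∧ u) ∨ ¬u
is always true.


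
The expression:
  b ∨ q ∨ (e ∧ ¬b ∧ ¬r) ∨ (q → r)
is always true.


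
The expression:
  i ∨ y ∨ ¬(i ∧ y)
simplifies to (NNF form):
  True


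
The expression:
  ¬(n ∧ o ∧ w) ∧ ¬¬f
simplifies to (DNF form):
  (f ∧ ¬n) ∨ (f ∧ ¬o) ∨ (f ∧ ¬w)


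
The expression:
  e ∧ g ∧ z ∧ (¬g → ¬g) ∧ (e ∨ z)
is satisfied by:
  {z: True, e: True, g: True}


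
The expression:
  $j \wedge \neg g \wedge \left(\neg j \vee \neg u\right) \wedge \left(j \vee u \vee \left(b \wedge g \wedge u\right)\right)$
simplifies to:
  $j \wedge \neg g \wedge \neg u$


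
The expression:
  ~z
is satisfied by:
  {z: False}


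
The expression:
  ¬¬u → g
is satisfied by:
  {g: True, u: False}
  {u: False, g: False}
  {u: True, g: True}


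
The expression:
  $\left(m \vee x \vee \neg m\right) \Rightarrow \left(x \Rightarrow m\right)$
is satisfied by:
  {m: True, x: False}
  {x: False, m: False}
  {x: True, m: True}


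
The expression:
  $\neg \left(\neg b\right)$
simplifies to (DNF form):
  $b$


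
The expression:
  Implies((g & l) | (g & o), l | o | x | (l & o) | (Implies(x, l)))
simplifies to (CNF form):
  True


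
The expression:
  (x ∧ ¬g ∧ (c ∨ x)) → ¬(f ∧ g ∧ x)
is always true.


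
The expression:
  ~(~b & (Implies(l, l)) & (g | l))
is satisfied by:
  {b: True, l: False, g: False}
  {b: True, g: True, l: False}
  {b: True, l: True, g: False}
  {b: True, g: True, l: True}
  {g: False, l: False, b: False}


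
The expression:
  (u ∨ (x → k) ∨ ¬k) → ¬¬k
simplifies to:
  k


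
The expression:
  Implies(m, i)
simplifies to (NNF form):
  i | ~m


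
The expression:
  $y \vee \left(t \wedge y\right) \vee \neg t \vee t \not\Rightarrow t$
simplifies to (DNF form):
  $y \vee \neg t$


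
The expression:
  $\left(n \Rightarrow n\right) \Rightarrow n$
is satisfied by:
  {n: True}


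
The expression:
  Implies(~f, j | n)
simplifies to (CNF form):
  f | j | n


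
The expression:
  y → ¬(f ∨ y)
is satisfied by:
  {y: False}


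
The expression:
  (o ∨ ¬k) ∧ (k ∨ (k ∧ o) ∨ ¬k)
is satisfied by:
  {o: True, k: False}
  {k: False, o: False}
  {k: True, o: True}


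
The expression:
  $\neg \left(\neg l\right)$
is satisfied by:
  {l: True}


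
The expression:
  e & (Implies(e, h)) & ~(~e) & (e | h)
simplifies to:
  e & h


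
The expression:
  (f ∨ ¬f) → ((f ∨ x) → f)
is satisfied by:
  {f: True, x: False}
  {x: False, f: False}
  {x: True, f: True}


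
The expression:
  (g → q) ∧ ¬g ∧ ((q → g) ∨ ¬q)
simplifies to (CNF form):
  ¬g ∧ ¬q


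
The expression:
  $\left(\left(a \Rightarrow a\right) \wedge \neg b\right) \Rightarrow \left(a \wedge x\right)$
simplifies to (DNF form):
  $b \vee \left(a \wedge x\right)$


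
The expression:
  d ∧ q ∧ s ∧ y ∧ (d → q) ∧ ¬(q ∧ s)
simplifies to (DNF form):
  False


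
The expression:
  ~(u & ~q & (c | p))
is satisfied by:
  {q: True, c: False, p: False, u: False}
  {q: True, p: True, c: False, u: False}
  {q: True, c: True, p: False, u: False}
  {q: True, p: True, c: True, u: False}
  {q: False, c: False, p: False, u: False}
  {p: True, q: False, c: False, u: False}
  {c: True, q: False, p: False, u: False}
  {p: True, c: True, q: False, u: False}
  {u: True, q: True, c: False, p: False}
  {u: True, p: True, q: True, c: False}
  {u: True, q: True, c: True, p: False}
  {u: True, p: True, q: True, c: True}
  {u: True, q: False, c: False, p: False}


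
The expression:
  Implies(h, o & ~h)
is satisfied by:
  {h: False}


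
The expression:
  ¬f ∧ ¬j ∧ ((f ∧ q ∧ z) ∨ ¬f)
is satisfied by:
  {f: False, j: False}


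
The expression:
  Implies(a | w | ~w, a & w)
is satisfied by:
  {a: True, w: True}


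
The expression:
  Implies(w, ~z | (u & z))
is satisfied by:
  {u: True, w: False, z: False}
  {w: False, z: False, u: False}
  {z: True, u: True, w: False}
  {z: True, w: False, u: False}
  {u: True, w: True, z: False}
  {w: True, u: False, z: False}
  {z: True, w: True, u: True}


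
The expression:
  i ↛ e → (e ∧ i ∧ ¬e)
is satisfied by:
  {e: True, i: False}
  {i: False, e: False}
  {i: True, e: True}


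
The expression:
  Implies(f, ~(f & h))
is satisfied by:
  {h: False, f: False}
  {f: True, h: False}
  {h: True, f: False}


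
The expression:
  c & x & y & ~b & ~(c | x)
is never true.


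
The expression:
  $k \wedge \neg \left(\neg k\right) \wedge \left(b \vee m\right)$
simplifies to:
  $k \wedge \left(b \vee m\right)$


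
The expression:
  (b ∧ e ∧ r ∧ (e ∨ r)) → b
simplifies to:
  True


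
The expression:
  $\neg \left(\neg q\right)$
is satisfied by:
  {q: True}


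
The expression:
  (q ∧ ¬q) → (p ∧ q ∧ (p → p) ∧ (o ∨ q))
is always true.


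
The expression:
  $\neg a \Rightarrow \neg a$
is always true.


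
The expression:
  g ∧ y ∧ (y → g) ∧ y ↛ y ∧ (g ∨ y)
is never true.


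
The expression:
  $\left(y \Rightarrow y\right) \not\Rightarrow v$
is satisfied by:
  {v: False}


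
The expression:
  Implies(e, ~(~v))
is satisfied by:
  {v: True, e: False}
  {e: False, v: False}
  {e: True, v: True}


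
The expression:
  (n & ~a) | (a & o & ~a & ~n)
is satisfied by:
  {n: True, a: False}


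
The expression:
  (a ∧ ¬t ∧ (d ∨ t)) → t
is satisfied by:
  {t: True, a: False, d: False}
  {t: False, a: False, d: False}
  {d: True, t: True, a: False}
  {d: True, t: False, a: False}
  {a: True, t: True, d: False}
  {a: True, t: False, d: False}
  {a: True, d: True, t: True}


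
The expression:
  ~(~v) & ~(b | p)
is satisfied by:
  {v: True, p: False, b: False}


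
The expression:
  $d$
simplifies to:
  $d$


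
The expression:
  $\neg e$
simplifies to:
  $\neg e$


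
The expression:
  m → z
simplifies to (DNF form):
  z ∨ ¬m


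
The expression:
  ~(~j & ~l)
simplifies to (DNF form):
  j | l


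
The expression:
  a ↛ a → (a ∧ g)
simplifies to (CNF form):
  True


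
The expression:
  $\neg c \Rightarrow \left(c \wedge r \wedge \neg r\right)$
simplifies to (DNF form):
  $c$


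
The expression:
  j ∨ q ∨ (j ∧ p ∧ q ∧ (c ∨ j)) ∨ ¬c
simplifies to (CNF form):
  j ∨ q ∨ ¬c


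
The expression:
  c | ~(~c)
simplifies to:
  c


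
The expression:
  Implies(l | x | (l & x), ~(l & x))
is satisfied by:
  {l: False, x: False}
  {x: True, l: False}
  {l: True, x: False}


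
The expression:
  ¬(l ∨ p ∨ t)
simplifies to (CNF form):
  ¬l ∧ ¬p ∧ ¬t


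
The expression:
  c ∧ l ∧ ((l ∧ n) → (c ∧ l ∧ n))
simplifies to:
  c ∧ l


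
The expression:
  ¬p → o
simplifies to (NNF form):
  o ∨ p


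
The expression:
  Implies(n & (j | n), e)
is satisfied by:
  {e: True, n: False}
  {n: False, e: False}
  {n: True, e: True}


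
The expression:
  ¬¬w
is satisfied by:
  {w: True}


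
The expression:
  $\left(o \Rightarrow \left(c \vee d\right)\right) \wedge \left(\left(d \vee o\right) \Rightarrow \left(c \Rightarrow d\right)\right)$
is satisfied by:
  {d: True, o: False}
  {o: False, d: False}
  {o: True, d: True}


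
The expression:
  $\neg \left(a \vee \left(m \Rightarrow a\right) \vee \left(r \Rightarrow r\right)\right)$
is never true.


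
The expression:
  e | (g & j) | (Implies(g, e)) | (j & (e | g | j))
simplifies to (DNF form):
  e | j | ~g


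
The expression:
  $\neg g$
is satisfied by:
  {g: False}


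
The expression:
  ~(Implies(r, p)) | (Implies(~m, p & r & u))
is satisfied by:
  {m: True, u: True, r: True, p: False}
  {m: True, r: True, p: False, u: False}
  {m: True, u: True, p: True, r: True}
  {m: True, p: True, r: True, u: False}
  {m: True, u: True, r: False, p: False}
  {m: True, r: False, p: False, u: False}
  {m: True, u: True, p: True, r: False}
  {m: True, p: True, r: False, u: False}
  {u: True, r: True, p: False, m: False}
  {r: True, u: False, p: False, m: False}
  {u: True, p: True, r: True, m: False}


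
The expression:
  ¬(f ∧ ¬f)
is always true.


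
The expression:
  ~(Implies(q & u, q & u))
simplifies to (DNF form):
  False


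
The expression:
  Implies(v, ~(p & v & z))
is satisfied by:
  {p: False, v: False, z: False}
  {z: True, p: False, v: False}
  {v: True, p: False, z: False}
  {z: True, v: True, p: False}
  {p: True, z: False, v: False}
  {z: True, p: True, v: False}
  {v: True, p: True, z: False}


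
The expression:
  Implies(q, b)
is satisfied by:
  {b: True, q: False}
  {q: False, b: False}
  {q: True, b: True}


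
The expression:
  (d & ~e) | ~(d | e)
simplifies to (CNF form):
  ~e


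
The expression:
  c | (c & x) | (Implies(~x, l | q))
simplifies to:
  c | l | q | x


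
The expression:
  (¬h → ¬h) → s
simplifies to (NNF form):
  s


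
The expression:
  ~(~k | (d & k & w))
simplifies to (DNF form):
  (k & ~d) | (k & ~w)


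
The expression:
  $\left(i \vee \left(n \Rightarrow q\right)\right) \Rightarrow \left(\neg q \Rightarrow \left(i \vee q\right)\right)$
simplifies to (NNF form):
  $i \vee n \vee q$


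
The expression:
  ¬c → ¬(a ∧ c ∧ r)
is always true.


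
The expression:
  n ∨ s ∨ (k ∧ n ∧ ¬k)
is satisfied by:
  {n: True, s: True}
  {n: True, s: False}
  {s: True, n: False}


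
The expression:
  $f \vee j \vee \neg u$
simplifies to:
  $f \vee j \vee \neg u$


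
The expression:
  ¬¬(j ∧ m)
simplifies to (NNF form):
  j ∧ m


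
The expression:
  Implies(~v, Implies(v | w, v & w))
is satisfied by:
  {v: True, w: False}
  {w: False, v: False}
  {w: True, v: True}


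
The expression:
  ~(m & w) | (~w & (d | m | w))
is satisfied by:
  {w: False, m: False}
  {m: True, w: False}
  {w: True, m: False}


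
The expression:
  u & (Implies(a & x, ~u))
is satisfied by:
  {u: True, x: False, a: False}
  {u: True, a: True, x: False}
  {u: True, x: True, a: False}


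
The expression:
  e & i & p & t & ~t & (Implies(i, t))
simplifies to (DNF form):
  False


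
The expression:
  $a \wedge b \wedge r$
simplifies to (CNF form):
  $a \wedge b \wedge r$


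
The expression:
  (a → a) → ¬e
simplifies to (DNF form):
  ¬e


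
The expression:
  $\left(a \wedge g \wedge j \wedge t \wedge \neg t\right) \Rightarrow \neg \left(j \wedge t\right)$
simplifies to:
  $\text{True}$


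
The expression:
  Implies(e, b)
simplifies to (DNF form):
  b | ~e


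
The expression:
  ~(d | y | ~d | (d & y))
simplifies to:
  False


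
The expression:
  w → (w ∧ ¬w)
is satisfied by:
  {w: False}


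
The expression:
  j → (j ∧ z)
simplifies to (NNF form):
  z ∨ ¬j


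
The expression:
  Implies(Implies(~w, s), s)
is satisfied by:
  {s: True, w: False}
  {w: False, s: False}
  {w: True, s: True}


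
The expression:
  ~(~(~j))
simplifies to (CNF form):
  ~j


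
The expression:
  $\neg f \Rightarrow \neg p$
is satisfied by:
  {f: True, p: False}
  {p: False, f: False}
  {p: True, f: True}


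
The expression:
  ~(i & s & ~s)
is always true.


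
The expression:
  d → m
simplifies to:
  m ∨ ¬d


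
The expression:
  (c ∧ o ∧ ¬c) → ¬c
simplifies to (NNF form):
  True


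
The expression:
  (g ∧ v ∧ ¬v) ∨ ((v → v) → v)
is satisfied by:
  {v: True}


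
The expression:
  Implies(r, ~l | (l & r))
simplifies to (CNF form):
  True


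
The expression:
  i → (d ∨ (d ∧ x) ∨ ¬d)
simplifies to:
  True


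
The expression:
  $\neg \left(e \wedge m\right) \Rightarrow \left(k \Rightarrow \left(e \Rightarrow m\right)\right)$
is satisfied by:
  {m: True, k: False, e: False}
  {k: False, e: False, m: False}
  {e: True, m: True, k: False}
  {e: True, k: False, m: False}
  {m: True, k: True, e: False}
  {k: True, m: False, e: False}
  {e: True, k: True, m: True}


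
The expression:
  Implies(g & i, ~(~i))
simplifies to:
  True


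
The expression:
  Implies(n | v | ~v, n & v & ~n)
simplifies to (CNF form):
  False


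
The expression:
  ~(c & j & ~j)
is always true.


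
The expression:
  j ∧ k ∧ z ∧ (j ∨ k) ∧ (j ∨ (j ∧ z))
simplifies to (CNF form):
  j ∧ k ∧ z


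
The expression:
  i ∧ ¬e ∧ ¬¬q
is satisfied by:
  {i: True, q: True, e: False}


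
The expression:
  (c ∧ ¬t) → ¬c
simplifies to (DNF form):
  t ∨ ¬c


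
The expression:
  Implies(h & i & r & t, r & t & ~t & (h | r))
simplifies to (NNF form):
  ~h | ~i | ~r | ~t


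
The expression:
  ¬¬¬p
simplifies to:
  ¬p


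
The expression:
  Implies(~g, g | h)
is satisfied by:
  {g: True, h: True}
  {g: True, h: False}
  {h: True, g: False}


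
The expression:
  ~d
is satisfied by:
  {d: False}


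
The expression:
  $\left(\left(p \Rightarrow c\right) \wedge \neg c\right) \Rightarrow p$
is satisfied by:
  {c: True, p: True}
  {c: True, p: False}
  {p: True, c: False}


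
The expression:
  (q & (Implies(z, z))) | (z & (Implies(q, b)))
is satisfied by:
  {q: True, z: True}
  {q: True, z: False}
  {z: True, q: False}


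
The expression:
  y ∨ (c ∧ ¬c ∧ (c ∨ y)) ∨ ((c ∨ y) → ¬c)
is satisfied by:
  {y: True, c: False}
  {c: False, y: False}
  {c: True, y: True}


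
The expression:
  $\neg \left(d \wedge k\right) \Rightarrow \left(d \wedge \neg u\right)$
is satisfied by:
  {k: True, d: True, u: False}
  {d: True, u: False, k: False}
  {k: True, u: True, d: True}


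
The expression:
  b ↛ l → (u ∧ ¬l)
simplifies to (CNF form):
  l ∨ u ∨ ¬b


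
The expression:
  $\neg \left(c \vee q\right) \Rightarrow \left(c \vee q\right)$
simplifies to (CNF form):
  $c \vee q$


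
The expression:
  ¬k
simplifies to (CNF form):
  ¬k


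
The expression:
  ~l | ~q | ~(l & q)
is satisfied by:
  {l: False, q: False}
  {q: True, l: False}
  {l: True, q: False}


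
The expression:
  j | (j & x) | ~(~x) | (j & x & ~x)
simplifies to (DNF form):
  j | x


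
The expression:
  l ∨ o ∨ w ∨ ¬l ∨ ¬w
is always true.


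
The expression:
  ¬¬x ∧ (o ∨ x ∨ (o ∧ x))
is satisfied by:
  {x: True}


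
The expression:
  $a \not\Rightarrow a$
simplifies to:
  $\text{False}$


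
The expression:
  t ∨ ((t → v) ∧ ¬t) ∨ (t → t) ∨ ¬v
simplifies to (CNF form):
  True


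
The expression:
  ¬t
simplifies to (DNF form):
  ¬t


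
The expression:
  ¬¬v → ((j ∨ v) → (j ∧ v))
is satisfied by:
  {j: True, v: False}
  {v: False, j: False}
  {v: True, j: True}


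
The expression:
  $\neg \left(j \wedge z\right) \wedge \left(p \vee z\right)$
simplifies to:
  $\left(p \wedge \neg z\right) \vee \left(z \wedge \neg j\right)$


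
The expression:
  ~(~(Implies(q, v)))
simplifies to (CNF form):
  v | ~q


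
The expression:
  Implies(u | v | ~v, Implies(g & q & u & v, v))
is always true.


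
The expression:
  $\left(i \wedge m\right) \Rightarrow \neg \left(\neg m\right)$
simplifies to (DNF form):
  $\text{True}$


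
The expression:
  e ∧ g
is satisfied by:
  {e: True, g: True}


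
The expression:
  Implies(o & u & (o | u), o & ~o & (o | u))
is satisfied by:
  {u: False, o: False}
  {o: True, u: False}
  {u: True, o: False}


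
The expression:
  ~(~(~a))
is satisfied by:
  {a: False}


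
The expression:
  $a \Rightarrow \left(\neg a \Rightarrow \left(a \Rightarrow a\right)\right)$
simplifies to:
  $\text{True}$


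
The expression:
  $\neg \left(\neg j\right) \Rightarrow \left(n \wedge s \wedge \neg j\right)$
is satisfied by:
  {j: False}


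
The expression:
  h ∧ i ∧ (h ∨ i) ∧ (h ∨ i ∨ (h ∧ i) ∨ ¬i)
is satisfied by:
  {h: True, i: True}


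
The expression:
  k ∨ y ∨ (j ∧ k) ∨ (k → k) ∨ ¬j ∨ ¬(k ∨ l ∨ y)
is always true.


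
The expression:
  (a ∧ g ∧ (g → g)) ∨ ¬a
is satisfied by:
  {g: True, a: False}
  {a: False, g: False}
  {a: True, g: True}


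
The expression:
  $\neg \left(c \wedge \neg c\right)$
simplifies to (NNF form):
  $\text{True}$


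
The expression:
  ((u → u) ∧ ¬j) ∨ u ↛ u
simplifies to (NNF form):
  ¬j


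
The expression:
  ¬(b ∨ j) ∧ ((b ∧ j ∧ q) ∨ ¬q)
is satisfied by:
  {q: False, j: False, b: False}


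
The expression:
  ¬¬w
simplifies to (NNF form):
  w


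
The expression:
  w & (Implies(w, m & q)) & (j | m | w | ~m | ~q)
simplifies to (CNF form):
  m & q & w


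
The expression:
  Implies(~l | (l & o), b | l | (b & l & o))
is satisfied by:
  {b: True, l: True}
  {b: True, l: False}
  {l: True, b: False}


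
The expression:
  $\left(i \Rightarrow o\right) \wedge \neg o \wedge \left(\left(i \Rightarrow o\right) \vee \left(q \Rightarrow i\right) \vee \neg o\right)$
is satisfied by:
  {i: False, o: False}


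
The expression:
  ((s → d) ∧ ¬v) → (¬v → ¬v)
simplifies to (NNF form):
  True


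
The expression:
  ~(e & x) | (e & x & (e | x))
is always true.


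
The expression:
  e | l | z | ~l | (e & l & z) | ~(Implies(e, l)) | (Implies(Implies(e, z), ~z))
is always true.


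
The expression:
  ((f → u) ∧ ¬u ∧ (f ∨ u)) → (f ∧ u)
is always true.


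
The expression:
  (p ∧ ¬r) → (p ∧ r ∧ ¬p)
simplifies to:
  r ∨ ¬p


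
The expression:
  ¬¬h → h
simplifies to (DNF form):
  True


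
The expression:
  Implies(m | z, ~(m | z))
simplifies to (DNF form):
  ~m & ~z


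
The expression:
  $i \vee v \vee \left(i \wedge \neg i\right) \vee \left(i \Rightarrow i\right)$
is always true.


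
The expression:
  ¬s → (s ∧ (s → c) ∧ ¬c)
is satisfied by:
  {s: True}


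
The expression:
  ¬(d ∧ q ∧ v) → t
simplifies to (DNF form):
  t ∨ (d ∧ q ∧ v)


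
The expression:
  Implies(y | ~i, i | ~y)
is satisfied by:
  {i: True, y: False}
  {y: False, i: False}
  {y: True, i: True}


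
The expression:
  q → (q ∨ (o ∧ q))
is always true.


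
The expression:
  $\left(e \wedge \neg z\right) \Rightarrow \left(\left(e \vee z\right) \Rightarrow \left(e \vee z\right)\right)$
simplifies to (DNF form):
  $\text{True}$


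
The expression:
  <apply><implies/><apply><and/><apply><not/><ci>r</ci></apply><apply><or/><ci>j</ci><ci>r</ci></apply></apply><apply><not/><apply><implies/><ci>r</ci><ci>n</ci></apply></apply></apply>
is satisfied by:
  {r: True, j: False}
  {j: False, r: False}
  {j: True, r: True}


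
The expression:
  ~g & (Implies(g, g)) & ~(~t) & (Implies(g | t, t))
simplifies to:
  t & ~g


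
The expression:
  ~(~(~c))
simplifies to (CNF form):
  ~c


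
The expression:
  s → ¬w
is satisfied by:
  {s: False, w: False}
  {w: True, s: False}
  {s: True, w: False}


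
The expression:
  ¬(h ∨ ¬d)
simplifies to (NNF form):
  d ∧ ¬h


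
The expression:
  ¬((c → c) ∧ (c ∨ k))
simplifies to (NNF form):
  ¬c ∧ ¬k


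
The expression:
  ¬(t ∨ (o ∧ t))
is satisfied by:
  {t: False}


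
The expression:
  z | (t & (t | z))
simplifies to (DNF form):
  t | z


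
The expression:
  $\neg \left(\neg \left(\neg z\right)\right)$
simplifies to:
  $\neg z$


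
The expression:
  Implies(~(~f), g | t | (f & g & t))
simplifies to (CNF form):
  g | t | ~f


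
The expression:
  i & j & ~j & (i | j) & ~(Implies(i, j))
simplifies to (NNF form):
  False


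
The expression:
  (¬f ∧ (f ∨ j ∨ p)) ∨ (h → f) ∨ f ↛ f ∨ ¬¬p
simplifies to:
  f ∨ j ∨ p ∨ ¬h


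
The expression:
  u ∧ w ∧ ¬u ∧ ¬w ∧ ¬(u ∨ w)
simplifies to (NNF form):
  False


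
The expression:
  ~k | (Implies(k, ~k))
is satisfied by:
  {k: False}


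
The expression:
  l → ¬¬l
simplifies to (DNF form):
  True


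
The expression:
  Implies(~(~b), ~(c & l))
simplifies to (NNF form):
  ~b | ~c | ~l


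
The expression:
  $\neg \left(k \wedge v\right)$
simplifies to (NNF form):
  $\neg k \vee \neg v$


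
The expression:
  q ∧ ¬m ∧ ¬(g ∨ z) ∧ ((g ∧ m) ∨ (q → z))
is never true.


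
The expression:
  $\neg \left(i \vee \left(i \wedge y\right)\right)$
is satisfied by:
  {i: False}


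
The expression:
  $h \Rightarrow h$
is always true.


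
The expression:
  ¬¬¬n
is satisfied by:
  {n: False}


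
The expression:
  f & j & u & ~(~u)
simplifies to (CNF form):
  f & j & u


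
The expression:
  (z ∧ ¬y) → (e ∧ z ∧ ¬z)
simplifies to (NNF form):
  y ∨ ¬z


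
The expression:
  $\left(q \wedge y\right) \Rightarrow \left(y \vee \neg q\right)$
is always true.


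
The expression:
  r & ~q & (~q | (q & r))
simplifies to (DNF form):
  r & ~q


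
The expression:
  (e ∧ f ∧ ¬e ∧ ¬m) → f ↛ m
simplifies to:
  True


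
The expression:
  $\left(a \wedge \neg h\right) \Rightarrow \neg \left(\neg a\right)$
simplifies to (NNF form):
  $\text{True}$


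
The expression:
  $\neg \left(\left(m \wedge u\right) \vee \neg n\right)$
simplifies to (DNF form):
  $\left(n \wedge \neg m\right) \vee \left(n \wedge \neg u\right)$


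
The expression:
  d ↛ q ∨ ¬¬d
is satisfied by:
  {d: True}


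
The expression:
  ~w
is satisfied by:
  {w: False}


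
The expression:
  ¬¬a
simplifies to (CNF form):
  a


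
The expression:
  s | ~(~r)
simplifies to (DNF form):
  r | s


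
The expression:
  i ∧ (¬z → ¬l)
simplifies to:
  i ∧ (z ∨ ¬l)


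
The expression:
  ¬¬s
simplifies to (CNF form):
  s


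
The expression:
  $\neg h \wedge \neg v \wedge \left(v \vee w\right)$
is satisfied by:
  {w: True, v: False, h: False}


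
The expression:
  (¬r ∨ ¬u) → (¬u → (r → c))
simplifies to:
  c ∨ u ∨ ¬r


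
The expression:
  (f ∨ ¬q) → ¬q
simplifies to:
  ¬f ∨ ¬q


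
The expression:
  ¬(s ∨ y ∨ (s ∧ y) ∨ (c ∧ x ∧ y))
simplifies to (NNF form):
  ¬s ∧ ¬y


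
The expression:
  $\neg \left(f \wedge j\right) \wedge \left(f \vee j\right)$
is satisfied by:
  {f: True, j: False}
  {j: True, f: False}


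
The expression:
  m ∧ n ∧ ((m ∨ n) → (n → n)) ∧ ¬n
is never true.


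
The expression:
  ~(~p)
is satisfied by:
  {p: True}


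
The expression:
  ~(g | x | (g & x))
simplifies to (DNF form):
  ~g & ~x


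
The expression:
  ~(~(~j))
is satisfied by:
  {j: False}


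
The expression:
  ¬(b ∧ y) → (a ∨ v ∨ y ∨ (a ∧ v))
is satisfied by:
  {a: True, y: True, v: True}
  {a: True, y: True, v: False}
  {a: True, v: True, y: False}
  {a: True, v: False, y: False}
  {y: True, v: True, a: False}
  {y: True, v: False, a: False}
  {v: True, y: False, a: False}


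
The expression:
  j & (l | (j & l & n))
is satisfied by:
  {j: True, l: True}


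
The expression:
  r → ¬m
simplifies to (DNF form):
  ¬m ∨ ¬r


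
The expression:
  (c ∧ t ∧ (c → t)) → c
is always true.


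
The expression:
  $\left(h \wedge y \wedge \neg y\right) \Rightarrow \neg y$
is always true.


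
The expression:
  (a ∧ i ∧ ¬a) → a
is always true.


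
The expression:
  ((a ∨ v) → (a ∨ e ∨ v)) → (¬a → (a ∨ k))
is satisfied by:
  {a: True, k: True}
  {a: True, k: False}
  {k: True, a: False}


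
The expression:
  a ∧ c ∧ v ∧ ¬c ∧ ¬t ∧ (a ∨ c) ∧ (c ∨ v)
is never true.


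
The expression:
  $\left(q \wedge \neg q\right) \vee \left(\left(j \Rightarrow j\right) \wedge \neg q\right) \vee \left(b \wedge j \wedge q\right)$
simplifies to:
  $\left(b \wedge j\right) \vee \neg q$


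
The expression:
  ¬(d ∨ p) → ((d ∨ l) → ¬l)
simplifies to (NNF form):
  d ∨ p ∨ ¬l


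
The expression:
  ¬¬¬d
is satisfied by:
  {d: False}


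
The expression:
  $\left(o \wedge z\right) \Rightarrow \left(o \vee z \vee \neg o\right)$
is always true.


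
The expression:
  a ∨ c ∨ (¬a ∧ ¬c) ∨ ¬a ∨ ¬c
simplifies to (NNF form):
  True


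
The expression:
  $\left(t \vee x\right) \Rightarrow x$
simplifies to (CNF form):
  $x \vee \neg t$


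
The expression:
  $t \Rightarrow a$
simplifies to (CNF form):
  $a \vee \neg t$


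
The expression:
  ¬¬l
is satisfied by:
  {l: True}


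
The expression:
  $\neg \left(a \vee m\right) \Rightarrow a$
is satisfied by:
  {a: True, m: True}
  {a: True, m: False}
  {m: True, a: False}


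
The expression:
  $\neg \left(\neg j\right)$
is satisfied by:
  {j: True}


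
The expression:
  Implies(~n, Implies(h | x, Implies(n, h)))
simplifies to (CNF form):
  True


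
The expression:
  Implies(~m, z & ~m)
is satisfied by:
  {z: True, m: True}
  {z: True, m: False}
  {m: True, z: False}


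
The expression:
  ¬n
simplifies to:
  ¬n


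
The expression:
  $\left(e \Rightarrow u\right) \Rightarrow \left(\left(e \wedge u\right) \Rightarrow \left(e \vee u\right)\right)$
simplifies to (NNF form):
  $\text{True}$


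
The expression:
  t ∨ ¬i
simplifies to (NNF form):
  t ∨ ¬i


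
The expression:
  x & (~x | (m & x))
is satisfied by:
  {m: True, x: True}


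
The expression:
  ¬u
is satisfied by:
  {u: False}


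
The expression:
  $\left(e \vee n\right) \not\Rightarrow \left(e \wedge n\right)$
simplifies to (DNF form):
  $\left(e \wedge \neg n\right) \vee \left(n \wedge \neg e\right)$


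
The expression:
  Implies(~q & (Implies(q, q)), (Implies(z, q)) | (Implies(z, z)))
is always true.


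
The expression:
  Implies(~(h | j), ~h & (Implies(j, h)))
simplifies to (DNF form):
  True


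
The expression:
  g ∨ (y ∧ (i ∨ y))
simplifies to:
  g ∨ y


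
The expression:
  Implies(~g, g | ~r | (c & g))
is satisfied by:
  {g: True, r: False}
  {r: False, g: False}
  {r: True, g: True}


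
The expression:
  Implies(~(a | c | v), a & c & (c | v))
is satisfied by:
  {a: True, v: True, c: True}
  {a: True, v: True, c: False}
  {a: True, c: True, v: False}
  {a: True, c: False, v: False}
  {v: True, c: True, a: False}
  {v: True, c: False, a: False}
  {c: True, v: False, a: False}


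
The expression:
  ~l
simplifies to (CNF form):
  ~l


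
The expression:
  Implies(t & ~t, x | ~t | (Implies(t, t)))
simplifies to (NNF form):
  True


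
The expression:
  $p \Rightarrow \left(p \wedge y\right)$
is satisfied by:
  {y: True, p: False}
  {p: False, y: False}
  {p: True, y: True}


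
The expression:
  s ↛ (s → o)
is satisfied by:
  {s: True, o: False}


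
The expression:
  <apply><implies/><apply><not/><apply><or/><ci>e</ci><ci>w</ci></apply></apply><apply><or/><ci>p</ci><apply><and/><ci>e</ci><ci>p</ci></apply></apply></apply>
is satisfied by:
  {p: True, e: True, w: True}
  {p: True, e: True, w: False}
  {p: True, w: True, e: False}
  {p: True, w: False, e: False}
  {e: True, w: True, p: False}
  {e: True, w: False, p: False}
  {w: True, e: False, p: False}
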